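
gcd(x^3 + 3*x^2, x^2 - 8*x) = x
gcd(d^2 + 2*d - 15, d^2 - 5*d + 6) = d - 3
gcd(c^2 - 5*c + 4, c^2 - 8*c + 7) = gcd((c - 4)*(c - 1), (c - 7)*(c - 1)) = c - 1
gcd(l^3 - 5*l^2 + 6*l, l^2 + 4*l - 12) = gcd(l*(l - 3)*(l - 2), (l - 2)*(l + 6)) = l - 2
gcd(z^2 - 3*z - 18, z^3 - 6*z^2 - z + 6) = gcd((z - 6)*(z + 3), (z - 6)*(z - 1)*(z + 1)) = z - 6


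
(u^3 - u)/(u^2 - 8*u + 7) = u*(u + 1)/(u - 7)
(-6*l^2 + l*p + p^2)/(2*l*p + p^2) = (-6*l^2 + l*p + p^2)/(p*(2*l + p))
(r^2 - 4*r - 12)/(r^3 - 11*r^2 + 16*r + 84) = 1/(r - 7)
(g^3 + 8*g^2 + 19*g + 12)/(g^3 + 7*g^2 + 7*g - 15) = (g^2 + 5*g + 4)/(g^2 + 4*g - 5)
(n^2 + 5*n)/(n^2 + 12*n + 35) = n/(n + 7)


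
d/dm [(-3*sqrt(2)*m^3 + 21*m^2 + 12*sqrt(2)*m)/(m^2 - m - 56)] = 3*(-m*(2*m - 1)*(-sqrt(2)*m^2 + 7*m + 4*sqrt(2)) + (-m^2 + m + 56)*(3*sqrt(2)*m^2 - 14*m - 4*sqrt(2)))/(-m^2 + m + 56)^2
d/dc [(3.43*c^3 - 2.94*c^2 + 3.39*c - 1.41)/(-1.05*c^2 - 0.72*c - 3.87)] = (-3.6015*c^4 - 4.9392*c^3 - 34.146*c^2 + 19.7946*c - 14.1345)/(1.1025*c^4 + 1.512*c^3 + 8.6454*c^2 + 5.5728*c + 14.9769)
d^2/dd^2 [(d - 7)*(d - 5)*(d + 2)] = 6*d - 20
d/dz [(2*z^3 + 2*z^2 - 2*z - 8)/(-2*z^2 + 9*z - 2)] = 2*(-2*z^4 + 18*z^3 + z^2 - 20*z + 38)/(4*z^4 - 36*z^3 + 89*z^2 - 36*z + 4)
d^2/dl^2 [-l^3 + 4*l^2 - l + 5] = 8 - 6*l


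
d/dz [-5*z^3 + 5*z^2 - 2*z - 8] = -15*z^2 + 10*z - 2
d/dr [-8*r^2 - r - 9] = -16*r - 1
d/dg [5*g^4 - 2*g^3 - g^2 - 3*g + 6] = 20*g^3 - 6*g^2 - 2*g - 3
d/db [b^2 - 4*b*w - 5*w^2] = 2*b - 4*w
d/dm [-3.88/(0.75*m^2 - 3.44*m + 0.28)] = (5.82*m - 13.3472)/(0.75*m^2 - 3.44*m + 0.28)^2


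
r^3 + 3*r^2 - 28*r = r*(r - 4)*(r + 7)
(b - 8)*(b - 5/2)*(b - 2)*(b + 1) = b^4 - 23*b^3/2 + 57*b^2/2 + b - 40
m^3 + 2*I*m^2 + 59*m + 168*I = (m - 8*I)*(m + 3*I)*(m + 7*I)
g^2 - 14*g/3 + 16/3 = (g - 8/3)*(g - 2)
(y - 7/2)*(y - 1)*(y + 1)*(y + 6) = y^4 + 5*y^3/2 - 22*y^2 - 5*y/2 + 21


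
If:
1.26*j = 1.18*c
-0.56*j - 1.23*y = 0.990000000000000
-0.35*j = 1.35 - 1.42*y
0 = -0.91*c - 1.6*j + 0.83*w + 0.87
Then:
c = -2.67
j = -2.50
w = -8.80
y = 0.33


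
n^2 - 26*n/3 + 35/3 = (n - 7)*(n - 5/3)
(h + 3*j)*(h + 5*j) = h^2 + 8*h*j + 15*j^2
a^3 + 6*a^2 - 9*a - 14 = (a - 2)*(a + 1)*(a + 7)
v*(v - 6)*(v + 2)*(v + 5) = v^4 + v^3 - 32*v^2 - 60*v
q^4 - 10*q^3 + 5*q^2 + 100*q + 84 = (q - 7)*(q - 6)*(q + 1)*(q + 2)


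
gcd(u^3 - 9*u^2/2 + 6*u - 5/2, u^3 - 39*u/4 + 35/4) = u^2 - 7*u/2 + 5/2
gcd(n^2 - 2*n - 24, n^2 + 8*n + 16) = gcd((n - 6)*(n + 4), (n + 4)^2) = n + 4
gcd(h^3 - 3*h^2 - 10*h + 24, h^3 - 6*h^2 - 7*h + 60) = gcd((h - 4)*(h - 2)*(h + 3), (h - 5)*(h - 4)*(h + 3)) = h^2 - h - 12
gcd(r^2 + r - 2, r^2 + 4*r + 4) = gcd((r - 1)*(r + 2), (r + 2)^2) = r + 2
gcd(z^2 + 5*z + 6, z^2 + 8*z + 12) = z + 2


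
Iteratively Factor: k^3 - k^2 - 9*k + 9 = (k - 3)*(k^2 + 2*k - 3) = (k - 3)*(k - 1)*(k + 3)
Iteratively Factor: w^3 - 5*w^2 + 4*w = (w - 1)*(w^2 - 4*w) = (w - 4)*(w - 1)*(w)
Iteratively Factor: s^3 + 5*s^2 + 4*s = (s)*(s^2 + 5*s + 4) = s*(s + 1)*(s + 4)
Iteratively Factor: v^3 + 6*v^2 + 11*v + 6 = (v + 3)*(v^2 + 3*v + 2) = (v + 1)*(v + 3)*(v + 2)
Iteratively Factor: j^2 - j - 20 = (j - 5)*(j + 4)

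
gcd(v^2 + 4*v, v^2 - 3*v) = v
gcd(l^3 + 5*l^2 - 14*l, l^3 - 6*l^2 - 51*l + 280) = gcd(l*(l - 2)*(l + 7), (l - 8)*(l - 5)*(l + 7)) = l + 7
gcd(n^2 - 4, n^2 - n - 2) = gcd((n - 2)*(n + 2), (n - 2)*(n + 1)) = n - 2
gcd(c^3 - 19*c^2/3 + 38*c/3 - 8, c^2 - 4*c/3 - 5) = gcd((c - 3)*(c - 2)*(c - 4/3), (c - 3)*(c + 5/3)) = c - 3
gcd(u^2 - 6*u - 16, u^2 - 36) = 1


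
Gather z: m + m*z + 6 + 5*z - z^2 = m - z^2 + z*(m + 5) + 6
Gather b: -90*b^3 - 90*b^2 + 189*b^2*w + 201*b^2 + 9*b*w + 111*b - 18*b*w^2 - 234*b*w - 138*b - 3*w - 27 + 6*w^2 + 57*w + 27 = -90*b^3 + b^2*(189*w + 111) + b*(-18*w^2 - 225*w - 27) + 6*w^2 + 54*w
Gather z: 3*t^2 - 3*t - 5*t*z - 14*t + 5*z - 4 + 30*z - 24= 3*t^2 - 17*t + z*(35 - 5*t) - 28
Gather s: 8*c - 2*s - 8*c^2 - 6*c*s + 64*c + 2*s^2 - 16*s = -8*c^2 + 72*c + 2*s^2 + s*(-6*c - 18)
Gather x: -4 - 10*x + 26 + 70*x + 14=60*x + 36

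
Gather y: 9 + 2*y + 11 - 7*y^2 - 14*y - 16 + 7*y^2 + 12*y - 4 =0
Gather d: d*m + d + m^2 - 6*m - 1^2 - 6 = d*(m + 1) + m^2 - 6*m - 7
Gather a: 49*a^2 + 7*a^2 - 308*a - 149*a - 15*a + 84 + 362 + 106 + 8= 56*a^2 - 472*a + 560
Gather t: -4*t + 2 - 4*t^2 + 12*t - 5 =-4*t^2 + 8*t - 3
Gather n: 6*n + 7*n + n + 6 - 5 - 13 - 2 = 14*n - 14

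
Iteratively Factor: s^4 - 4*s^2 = (s)*(s^3 - 4*s) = s*(s - 2)*(s^2 + 2*s) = s*(s - 2)*(s + 2)*(s)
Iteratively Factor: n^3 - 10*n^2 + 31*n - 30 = (n - 5)*(n^2 - 5*n + 6) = (n - 5)*(n - 2)*(n - 3)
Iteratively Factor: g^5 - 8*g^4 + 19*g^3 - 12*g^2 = (g)*(g^4 - 8*g^3 + 19*g^2 - 12*g) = g^2*(g^3 - 8*g^2 + 19*g - 12) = g^2*(g - 3)*(g^2 - 5*g + 4) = g^2*(g - 4)*(g - 3)*(g - 1)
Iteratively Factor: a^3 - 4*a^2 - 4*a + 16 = (a - 4)*(a^2 - 4) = (a - 4)*(a - 2)*(a + 2)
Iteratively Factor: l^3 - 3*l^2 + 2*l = (l - 1)*(l^2 - 2*l) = (l - 2)*(l - 1)*(l)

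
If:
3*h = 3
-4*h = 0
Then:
No Solution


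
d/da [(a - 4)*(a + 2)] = 2*a - 2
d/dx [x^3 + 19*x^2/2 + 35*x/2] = 3*x^2 + 19*x + 35/2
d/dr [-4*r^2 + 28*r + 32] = 28 - 8*r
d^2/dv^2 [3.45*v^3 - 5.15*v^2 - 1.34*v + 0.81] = 20.7*v - 10.3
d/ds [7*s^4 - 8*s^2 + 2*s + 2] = 28*s^3 - 16*s + 2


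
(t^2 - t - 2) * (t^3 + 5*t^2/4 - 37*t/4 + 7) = t^5 + t^4/4 - 25*t^3/2 + 55*t^2/4 + 23*t/2 - 14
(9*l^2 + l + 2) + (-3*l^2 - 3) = 6*l^2 + l - 1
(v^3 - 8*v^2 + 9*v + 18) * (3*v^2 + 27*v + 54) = 3*v^5 + 3*v^4 - 135*v^3 - 135*v^2 + 972*v + 972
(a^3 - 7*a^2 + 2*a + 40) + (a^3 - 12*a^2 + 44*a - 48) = 2*a^3 - 19*a^2 + 46*a - 8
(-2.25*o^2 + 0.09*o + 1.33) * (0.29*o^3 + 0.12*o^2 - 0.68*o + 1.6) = -0.6525*o^5 - 0.2439*o^4 + 1.9265*o^3 - 3.5016*o^2 - 0.7604*o + 2.128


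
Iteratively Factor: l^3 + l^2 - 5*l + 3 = (l - 1)*(l^2 + 2*l - 3) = (l - 1)^2*(l + 3)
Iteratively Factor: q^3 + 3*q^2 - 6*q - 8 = (q + 1)*(q^2 + 2*q - 8) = (q + 1)*(q + 4)*(q - 2)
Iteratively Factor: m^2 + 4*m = (m + 4)*(m)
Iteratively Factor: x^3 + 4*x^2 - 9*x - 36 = (x + 3)*(x^2 + x - 12) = (x - 3)*(x + 3)*(x + 4)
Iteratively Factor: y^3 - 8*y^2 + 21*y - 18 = (y - 3)*(y^2 - 5*y + 6) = (y - 3)^2*(y - 2)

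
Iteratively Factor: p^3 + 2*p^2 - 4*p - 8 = (p + 2)*(p^2 - 4) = (p + 2)^2*(p - 2)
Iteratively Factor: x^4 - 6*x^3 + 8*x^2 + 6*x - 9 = (x + 1)*(x^3 - 7*x^2 + 15*x - 9) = (x - 1)*(x + 1)*(x^2 - 6*x + 9) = (x - 3)*(x - 1)*(x + 1)*(x - 3)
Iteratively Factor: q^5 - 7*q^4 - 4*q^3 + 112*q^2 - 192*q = (q + 4)*(q^4 - 11*q^3 + 40*q^2 - 48*q) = (q - 4)*(q + 4)*(q^3 - 7*q^2 + 12*q) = q*(q - 4)*(q + 4)*(q^2 - 7*q + 12) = q*(q - 4)^2*(q + 4)*(q - 3)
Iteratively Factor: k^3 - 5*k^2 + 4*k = (k)*(k^2 - 5*k + 4) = k*(k - 4)*(k - 1)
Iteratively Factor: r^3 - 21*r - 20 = (r + 4)*(r^2 - 4*r - 5) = (r - 5)*(r + 4)*(r + 1)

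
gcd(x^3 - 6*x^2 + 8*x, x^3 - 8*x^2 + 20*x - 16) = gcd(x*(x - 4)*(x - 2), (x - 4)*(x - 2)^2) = x^2 - 6*x + 8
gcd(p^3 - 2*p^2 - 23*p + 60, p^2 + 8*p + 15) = p + 5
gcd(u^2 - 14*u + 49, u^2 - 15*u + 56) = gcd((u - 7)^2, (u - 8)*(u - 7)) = u - 7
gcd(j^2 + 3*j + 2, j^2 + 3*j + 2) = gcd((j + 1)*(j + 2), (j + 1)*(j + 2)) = j^2 + 3*j + 2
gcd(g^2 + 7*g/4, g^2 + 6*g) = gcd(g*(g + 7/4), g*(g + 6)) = g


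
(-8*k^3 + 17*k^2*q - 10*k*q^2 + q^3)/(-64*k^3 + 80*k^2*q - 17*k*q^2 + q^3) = (-k + q)/(-8*k + q)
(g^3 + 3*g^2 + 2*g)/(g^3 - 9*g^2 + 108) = g*(g^2 + 3*g + 2)/(g^3 - 9*g^2 + 108)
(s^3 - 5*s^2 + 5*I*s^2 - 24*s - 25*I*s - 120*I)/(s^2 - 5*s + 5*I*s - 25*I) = (s^2 - 5*s - 24)/(s - 5)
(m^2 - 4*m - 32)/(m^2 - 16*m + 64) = (m + 4)/(m - 8)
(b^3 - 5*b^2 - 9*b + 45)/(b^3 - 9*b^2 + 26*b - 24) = (b^2 - 2*b - 15)/(b^2 - 6*b + 8)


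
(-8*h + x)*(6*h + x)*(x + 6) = -48*h^2*x - 288*h^2 - 2*h*x^2 - 12*h*x + x^3 + 6*x^2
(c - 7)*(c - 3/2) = c^2 - 17*c/2 + 21/2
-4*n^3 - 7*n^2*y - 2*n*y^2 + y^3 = (-4*n + y)*(n + y)^2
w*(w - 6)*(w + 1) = w^3 - 5*w^2 - 6*w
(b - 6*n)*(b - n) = b^2 - 7*b*n + 6*n^2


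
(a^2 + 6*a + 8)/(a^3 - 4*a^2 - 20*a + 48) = (a + 2)/(a^2 - 8*a + 12)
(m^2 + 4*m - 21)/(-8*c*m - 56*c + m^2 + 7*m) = (3 - m)/(8*c - m)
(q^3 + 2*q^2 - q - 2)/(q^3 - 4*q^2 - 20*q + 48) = (q^3 + 2*q^2 - q - 2)/(q^3 - 4*q^2 - 20*q + 48)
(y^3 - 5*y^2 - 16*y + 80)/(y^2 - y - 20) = y - 4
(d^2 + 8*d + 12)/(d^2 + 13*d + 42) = (d + 2)/(d + 7)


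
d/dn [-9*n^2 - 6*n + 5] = -18*n - 6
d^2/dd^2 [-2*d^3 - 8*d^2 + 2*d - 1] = -12*d - 16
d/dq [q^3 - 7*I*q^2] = q*(3*q - 14*I)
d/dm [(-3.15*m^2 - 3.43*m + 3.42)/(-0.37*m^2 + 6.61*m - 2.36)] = (-22.0906*m^2 + 17.3988*m - 14.5114)/(0.1369*m^4 - 4.8914*m^3 + 45.4385*m^2 - 31.1992*m + 5.5696)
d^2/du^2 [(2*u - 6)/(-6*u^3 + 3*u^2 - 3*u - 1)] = 12*(-3*(u - 3)*(6*u^2 - 2*u + 1)^2 + (6*u^2 - 2*u + (u - 3)*(6*u - 1) + 1)*(6*u^3 - 3*u^2 + 3*u + 1))/(6*u^3 - 3*u^2 + 3*u + 1)^3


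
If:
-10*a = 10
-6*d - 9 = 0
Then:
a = -1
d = -3/2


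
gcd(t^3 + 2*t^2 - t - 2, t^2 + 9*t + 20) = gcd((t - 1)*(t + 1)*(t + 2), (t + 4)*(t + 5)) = 1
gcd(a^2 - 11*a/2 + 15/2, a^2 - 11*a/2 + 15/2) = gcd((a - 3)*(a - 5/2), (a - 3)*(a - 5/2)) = a^2 - 11*a/2 + 15/2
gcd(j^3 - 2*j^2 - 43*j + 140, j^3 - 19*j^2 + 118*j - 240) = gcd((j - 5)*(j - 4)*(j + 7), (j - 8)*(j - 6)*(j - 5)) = j - 5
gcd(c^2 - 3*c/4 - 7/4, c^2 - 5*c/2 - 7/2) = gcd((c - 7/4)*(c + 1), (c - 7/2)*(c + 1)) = c + 1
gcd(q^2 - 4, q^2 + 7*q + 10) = q + 2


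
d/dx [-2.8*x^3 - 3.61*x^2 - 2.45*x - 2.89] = -8.4*x^2 - 7.22*x - 2.45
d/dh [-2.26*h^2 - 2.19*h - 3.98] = -4.52*h - 2.19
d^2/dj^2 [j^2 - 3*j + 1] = 2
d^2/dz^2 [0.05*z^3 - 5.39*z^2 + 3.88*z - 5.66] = 0.3*z - 10.78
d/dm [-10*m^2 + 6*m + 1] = 6 - 20*m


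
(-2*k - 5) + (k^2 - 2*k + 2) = k^2 - 4*k - 3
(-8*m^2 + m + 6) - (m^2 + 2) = -9*m^2 + m + 4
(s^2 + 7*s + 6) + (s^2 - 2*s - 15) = 2*s^2 + 5*s - 9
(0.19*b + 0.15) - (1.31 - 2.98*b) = 3.17*b - 1.16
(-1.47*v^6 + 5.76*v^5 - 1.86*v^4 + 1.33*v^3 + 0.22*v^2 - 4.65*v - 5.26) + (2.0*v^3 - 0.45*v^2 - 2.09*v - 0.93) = -1.47*v^6 + 5.76*v^5 - 1.86*v^4 + 3.33*v^3 - 0.23*v^2 - 6.74*v - 6.19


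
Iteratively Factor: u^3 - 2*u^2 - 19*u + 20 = (u + 4)*(u^2 - 6*u + 5) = (u - 5)*(u + 4)*(u - 1)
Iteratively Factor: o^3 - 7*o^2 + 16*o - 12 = (o - 2)*(o^2 - 5*o + 6) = (o - 2)^2*(o - 3)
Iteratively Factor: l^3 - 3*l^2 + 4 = (l - 2)*(l^2 - l - 2) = (l - 2)*(l + 1)*(l - 2)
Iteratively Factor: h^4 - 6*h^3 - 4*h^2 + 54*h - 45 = (h - 3)*(h^3 - 3*h^2 - 13*h + 15) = (h - 3)*(h + 3)*(h^2 - 6*h + 5) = (h - 3)*(h - 1)*(h + 3)*(h - 5)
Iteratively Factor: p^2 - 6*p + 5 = (p - 5)*(p - 1)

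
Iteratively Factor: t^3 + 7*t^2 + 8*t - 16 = (t - 1)*(t^2 + 8*t + 16) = (t - 1)*(t + 4)*(t + 4)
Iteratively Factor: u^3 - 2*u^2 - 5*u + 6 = (u + 2)*(u^2 - 4*u + 3) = (u - 1)*(u + 2)*(u - 3)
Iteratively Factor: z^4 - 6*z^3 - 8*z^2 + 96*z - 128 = (z + 4)*(z^3 - 10*z^2 + 32*z - 32) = (z - 4)*(z + 4)*(z^2 - 6*z + 8) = (z - 4)*(z - 2)*(z + 4)*(z - 4)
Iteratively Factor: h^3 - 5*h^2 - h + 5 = (h + 1)*(h^2 - 6*h + 5) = (h - 1)*(h + 1)*(h - 5)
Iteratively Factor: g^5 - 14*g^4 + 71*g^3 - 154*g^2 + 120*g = (g - 3)*(g^4 - 11*g^3 + 38*g^2 - 40*g) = g*(g - 3)*(g^3 - 11*g^2 + 38*g - 40) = g*(g - 5)*(g - 3)*(g^2 - 6*g + 8) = g*(g - 5)*(g - 3)*(g - 2)*(g - 4)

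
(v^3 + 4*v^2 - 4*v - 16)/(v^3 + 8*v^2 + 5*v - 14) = (v^2 + 2*v - 8)/(v^2 + 6*v - 7)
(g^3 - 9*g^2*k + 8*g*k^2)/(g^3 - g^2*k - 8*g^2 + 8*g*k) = (g - 8*k)/(g - 8)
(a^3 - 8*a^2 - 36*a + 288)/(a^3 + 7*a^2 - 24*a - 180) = (a^2 - 14*a + 48)/(a^2 + a - 30)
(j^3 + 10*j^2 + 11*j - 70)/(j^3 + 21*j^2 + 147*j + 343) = (j^2 + 3*j - 10)/(j^2 + 14*j + 49)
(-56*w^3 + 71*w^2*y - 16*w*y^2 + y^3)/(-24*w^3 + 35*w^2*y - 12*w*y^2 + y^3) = (-7*w + y)/(-3*w + y)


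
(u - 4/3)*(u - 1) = u^2 - 7*u/3 + 4/3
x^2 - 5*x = x*(x - 5)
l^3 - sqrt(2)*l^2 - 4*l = l*(l - 2*sqrt(2))*(l + sqrt(2))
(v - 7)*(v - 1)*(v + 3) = v^3 - 5*v^2 - 17*v + 21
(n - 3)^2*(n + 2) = n^3 - 4*n^2 - 3*n + 18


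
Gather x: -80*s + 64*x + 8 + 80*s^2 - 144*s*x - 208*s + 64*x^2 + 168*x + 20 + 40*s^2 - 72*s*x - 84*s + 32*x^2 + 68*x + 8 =120*s^2 - 372*s + 96*x^2 + x*(300 - 216*s) + 36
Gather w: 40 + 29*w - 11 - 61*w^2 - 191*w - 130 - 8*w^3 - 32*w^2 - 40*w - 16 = -8*w^3 - 93*w^2 - 202*w - 117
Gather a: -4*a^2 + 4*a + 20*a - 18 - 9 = -4*a^2 + 24*a - 27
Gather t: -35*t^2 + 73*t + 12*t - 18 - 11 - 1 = -35*t^2 + 85*t - 30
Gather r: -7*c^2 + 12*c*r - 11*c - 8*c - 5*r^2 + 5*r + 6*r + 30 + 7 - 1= -7*c^2 - 19*c - 5*r^2 + r*(12*c + 11) + 36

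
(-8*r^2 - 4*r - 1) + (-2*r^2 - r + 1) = -10*r^2 - 5*r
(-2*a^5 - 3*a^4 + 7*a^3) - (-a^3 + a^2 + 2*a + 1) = -2*a^5 - 3*a^4 + 8*a^3 - a^2 - 2*a - 1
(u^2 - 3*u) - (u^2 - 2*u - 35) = 35 - u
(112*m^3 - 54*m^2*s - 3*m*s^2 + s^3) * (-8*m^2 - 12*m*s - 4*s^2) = -896*m^5 - 912*m^4*s + 224*m^3*s^2 + 244*m^2*s^3 - 4*s^5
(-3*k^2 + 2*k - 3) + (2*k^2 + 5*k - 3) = -k^2 + 7*k - 6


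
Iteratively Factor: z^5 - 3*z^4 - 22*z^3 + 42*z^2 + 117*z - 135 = (z + 3)*(z^4 - 6*z^3 - 4*z^2 + 54*z - 45) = (z - 5)*(z + 3)*(z^3 - z^2 - 9*z + 9) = (z - 5)*(z + 3)^2*(z^2 - 4*z + 3) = (z - 5)*(z - 3)*(z + 3)^2*(z - 1)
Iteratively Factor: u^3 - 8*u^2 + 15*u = (u - 5)*(u^2 - 3*u) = (u - 5)*(u - 3)*(u)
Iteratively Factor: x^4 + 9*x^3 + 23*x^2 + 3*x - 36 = (x - 1)*(x^3 + 10*x^2 + 33*x + 36) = (x - 1)*(x + 3)*(x^2 + 7*x + 12) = (x - 1)*(x + 3)^2*(x + 4)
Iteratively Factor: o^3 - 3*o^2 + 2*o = (o)*(o^2 - 3*o + 2) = o*(o - 1)*(o - 2)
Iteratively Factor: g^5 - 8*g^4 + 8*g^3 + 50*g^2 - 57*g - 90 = (g + 2)*(g^4 - 10*g^3 + 28*g^2 - 6*g - 45) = (g - 3)*(g + 2)*(g^3 - 7*g^2 + 7*g + 15) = (g - 3)^2*(g + 2)*(g^2 - 4*g - 5) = (g - 3)^2*(g + 1)*(g + 2)*(g - 5)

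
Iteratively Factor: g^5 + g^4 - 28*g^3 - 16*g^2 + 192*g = (g - 3)*(g^4 + 4*g^3 - 16*g^2 - 64*g) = (g - 3)*(g + 4)*(g^3 - 16*g) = g*(g - 3)*(g + 4)*(g^2 - 16) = g*(g - 4)*(g - 3)*(g + 4)*(g + 4)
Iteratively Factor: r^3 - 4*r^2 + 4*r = (r)*(r^2 - 4*r + 4) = r*(r - 2)*(r - 2)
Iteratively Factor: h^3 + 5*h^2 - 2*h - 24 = (h + 3)*(h^2 + 2*h - 8) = (h - 2)*(h + 3)*(h + 4)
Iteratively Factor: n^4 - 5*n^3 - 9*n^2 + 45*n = (n - 5)*(n^3 - 9*n) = (n - 5)*(n - 3)*(n^2 + 3*n) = (n - 5)*(n - 3)*(n + 3)*(n)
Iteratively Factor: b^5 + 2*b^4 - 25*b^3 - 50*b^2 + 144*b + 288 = (b + 3)*(b^4 - b^3 - 22*b^2 + 16*b + 96) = (b - 3)*(b + 3)*(b^3 + 2*b^2 - 16*b - 32) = (b - 4)*(b - 3)*(b + 3)*(b^2 + 6*b + 8) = (b - 4)*(b - 3)*(b + 3)*(b + 4)*(b + 2)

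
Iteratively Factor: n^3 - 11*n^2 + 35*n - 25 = (n - 1)*(n^2 - 10*n + 25) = (n - 5)*(n - 1)*(n - 5)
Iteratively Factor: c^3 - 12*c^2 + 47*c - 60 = (c - 5)*(c^2 - 7*c + 12) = (c - 5)*(c - 4)*(c - 3)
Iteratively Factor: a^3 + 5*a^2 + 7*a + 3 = (a + 3)*(a^2 + 2*a + 1) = (a + 1)*(a + 3)*(a + 1)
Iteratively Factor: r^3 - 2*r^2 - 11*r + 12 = (r - 4)*(r^2 + 2*r - 3) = (r - 4)*(r - 1)*(r + 3)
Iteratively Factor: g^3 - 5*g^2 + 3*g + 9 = (g - 3)*(g^2 - 2*g - 3) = (g - 3)*(g + 1)*(g - 3)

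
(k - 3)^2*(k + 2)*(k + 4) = k^4 - 19*k^2 + 6*k + 72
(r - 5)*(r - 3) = r^2 - 8*r + 15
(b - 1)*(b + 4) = b^2 + 3*b - 4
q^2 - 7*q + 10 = (q - 5)*(q - 2)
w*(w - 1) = w^2 - w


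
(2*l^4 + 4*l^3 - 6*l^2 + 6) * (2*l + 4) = 4*l^5 + 16*l^4 + 4*l^3 - 24*l^2 + 12*l + 24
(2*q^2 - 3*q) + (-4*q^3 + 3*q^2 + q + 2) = -4*q^3 + 5*q^2 - 2*q + 2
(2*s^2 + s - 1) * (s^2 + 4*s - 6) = 2*s^4 + 9*s^3 - 9*s^2 - 10*s + 6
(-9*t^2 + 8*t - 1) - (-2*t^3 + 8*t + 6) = 2*t^3 - 9*t^2 - 7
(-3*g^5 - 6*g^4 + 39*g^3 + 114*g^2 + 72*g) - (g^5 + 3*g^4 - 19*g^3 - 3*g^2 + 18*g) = -4*g^5 - 9*g^4 + 58*g^3 + 117*g^2 + 54*g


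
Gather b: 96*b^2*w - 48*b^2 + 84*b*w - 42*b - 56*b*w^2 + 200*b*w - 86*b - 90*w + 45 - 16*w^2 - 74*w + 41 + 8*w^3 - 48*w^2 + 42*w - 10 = b^2*(96*w - 48) + b*(-56*w^2 + 284*w - 128) + 8*w^3 - 64*w^2 - 122*w + 76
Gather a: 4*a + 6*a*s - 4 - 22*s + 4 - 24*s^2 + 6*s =a*(6*s + 4) - 24*s^2 - 16*s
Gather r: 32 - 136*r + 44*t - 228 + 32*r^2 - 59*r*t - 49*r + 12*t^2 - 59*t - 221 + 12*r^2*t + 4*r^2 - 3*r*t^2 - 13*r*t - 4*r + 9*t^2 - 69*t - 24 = r^2*(12*t + 36) + r*(-3*t^2 - 72*t - 189) + 21*t^2 - 84*t - 441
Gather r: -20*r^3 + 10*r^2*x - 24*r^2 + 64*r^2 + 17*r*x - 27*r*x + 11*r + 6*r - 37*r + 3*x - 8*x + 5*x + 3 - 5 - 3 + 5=-20*r^3 + r^2*(10*x + 40) + r*(-10*x - 20)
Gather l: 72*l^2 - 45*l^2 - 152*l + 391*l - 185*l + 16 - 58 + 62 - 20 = 27*l^2 + 54*l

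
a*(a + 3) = a^2 + 3*a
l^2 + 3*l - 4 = (l - 1)*(l + 4)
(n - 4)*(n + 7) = n^2 + 3*n - 28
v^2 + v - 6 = (v - 2)*(v + 3)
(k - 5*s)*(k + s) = k^2 - 4*k*s - 5*s^2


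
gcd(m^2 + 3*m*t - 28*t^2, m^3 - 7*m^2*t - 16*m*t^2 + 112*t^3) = -m + 4*t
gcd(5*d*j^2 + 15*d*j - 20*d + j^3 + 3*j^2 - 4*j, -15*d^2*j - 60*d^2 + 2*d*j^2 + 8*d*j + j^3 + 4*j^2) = 5*d*j + 20*d + j^2 + 4*j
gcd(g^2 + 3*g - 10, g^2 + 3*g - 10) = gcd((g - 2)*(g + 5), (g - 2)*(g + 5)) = g^2 + 3*g - 10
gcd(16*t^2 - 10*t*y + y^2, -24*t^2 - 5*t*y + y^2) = -8*t + y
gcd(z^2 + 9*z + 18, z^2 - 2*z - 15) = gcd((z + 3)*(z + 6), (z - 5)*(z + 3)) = z + 3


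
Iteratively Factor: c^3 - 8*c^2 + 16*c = (c)*(c^2 - 8*c + 16) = c*(c - 4)*(c - 4)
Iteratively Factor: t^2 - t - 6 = (t + 2)*(t - 3)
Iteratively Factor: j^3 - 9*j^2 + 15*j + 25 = (j - 5)*(j^2 - 4*j - 5) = (j - 5)^2*(j + 1)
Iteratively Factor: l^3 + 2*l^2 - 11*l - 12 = (l - 3)*(l^2 + 5*l + 4) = (l - 3)*(l + 4)*(l + 1)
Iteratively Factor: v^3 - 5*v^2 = (v - 5)*(v^2) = v*(v - 5)*(v)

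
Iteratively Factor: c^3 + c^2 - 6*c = (c + 3)*(c^2 - 2*c) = (c - 2)*(c + 3)*(c)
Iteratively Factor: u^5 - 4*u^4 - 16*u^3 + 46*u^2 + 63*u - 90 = (u - 1)*(u^4 - 3*u^3 - 19*u^2 + 27*u + 90) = (u - 1)*(u + 3)*(u^3 - 6*u^2 - u + 30) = (u - 1)*(u + 2)*(u + 3)*(u^2 - 8*u + 15) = (u - 5)*(u - 1)*(u + 2)*(u + 3)*(u - 3)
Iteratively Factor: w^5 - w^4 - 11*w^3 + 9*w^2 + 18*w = (w - 2)*(w^4 + w^3 - 9*w^2 - 9*w) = (w - 2)*(w + 3)*(w^3 - 2*w^2 - 3*w) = (w - 3)*(w - 2)*(w + 3)*(w^2 + w) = (w - 3)*(w - 2)*(w + 1)*(w + 3)*(w)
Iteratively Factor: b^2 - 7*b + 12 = (b - 3)*(b - 4)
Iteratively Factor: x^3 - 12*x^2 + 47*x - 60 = (x - 4)*(x^2 - 8*x + 15) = (x - 4)*(x - 3)*(x - 5)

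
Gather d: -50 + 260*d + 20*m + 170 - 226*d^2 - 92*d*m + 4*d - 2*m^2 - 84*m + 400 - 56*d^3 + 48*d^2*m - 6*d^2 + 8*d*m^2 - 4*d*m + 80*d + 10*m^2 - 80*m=-56*d^3 + d^2*(48*m - 232) + d*(8*m^2 - 96*m + 344) + 8*m^2 - 144*m + 520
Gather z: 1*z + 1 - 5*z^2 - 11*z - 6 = -5*z^2 - 10*z - 5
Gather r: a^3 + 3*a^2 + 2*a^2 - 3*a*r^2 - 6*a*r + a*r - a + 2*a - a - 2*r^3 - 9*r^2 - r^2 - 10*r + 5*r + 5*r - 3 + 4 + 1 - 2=a^3 + 5*a^2 - 5*a*r - 2*r^3 + r^2*(-3*a - 10)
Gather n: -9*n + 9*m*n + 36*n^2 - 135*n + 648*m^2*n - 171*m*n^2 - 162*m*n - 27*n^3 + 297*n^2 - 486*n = -27*n^3 + n^2*(333 - 171*m) + n*(648*m^2 - 153*m - 630)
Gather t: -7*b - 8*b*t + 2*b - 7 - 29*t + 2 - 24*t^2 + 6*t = -5*b - 24*t^2 + t*(-8*b - 23) - 5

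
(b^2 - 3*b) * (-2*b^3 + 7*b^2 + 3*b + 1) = -2*b^5 + 13*b^4 - 18*b^3 - 8*b^2 - 3*b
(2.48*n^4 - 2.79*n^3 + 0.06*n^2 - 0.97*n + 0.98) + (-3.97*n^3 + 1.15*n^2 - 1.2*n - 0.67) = 2.48*n^4 - 6.76*n^3 + 1.21*n^2 - 2.17*n + 0.31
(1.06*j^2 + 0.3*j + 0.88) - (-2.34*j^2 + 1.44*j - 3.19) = 3.4*j^2 - 1.14*j + 4.07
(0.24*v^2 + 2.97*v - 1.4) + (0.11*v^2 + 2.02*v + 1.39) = 0.35*v^2 + 4.99*v - 0.01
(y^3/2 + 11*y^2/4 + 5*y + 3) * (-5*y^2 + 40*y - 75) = -5*y^5/2 + 25*y^4/4 + 95*y^3/2 - 85*y^2/4 - 255*y - 225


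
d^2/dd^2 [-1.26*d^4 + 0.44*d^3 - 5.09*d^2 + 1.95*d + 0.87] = -15.12*d^2 + 2.64*d - 10.18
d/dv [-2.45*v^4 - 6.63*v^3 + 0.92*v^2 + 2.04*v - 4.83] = -9.8*v^3 - 19.89*v^2 + 1.84*v + 2.04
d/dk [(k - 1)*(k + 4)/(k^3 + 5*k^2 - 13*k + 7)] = (-k^2 - 8*k - 31)/(k^4 + 12*k^3 + 22*k^2 - 84*k + 49)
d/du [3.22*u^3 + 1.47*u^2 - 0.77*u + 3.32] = 9.66*u^2 + 2.94*u - 0.77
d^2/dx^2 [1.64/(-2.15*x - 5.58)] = -15.1618/(2.15*x + 5.58)^3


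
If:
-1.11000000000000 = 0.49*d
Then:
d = -2.27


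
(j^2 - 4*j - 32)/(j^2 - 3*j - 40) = (j + 4)/(j + 5)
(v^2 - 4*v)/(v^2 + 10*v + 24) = v*(v - 4)/(v^2 + 10*v + 24)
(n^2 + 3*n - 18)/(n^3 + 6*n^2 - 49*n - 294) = (n - 3)/(n^2 - 49)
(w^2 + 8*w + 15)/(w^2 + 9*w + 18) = (w + 5)/(w + 6)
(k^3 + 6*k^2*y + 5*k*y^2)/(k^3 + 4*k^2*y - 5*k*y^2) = (-k - y)/(-k + y)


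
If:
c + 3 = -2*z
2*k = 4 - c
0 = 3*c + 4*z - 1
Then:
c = 7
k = -3/2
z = -5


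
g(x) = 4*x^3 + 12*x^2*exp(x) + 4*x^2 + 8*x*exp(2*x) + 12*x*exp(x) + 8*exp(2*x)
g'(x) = 12*x^2*exp(x) + 12*x^2 + 16*x*exp(2*x) + 36*x*exp(x) + 8*x + 24*exp(2*x) + 12*exp(x)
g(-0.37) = 0.82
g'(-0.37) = 7.53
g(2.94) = 14043.73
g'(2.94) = 29737.07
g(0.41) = 37.01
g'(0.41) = 118.05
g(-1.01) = -0.01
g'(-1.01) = 0.79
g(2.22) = 3037.09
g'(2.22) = 6513.57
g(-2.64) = -42.08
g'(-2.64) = 62.46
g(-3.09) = -76.33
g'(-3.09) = 90.50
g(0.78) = 108.44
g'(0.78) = 290.50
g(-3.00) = -68.45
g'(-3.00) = 84.54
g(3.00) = 15946.04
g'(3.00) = 33758.38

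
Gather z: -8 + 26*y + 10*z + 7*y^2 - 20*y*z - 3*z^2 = 7*y^2 + 26*y - 3*z^2 + z*(10 - 20*y) - 8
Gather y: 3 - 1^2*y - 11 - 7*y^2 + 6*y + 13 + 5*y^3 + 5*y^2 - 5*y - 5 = 5*y^3 - 2*y^2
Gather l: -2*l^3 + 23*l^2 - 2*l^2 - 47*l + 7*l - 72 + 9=-2*l^3 + 21*l^2 - 40*l - 63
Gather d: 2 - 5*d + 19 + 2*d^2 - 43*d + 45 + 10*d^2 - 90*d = 12*d^2 - 138*d + 66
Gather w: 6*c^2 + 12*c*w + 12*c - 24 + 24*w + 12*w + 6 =6*c^2 + 12*c + w*(12*c + 36) - 18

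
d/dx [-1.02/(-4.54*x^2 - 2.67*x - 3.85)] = (-9.2616*x - 2.7234)/(4.54*x^2 + 2.67*x + 3.85)^2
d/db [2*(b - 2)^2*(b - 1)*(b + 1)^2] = 2*b*(5*b^3 - 12*b^2 - 3*b + 14)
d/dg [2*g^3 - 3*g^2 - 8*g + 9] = 6*g^2 - 6*g - 8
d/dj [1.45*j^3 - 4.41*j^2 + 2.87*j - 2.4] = 4.35*j^2 - 8.82*j + 2.87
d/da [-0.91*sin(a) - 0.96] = -0.91*cos(a)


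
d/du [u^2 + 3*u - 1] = 2*u + 3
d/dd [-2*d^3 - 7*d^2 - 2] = 2*d*(-3*d - 7)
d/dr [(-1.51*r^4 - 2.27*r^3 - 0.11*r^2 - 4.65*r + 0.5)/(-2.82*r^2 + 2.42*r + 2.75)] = (8.5164*r^5 - 4.5612*r^4 - 27.5968*r^3 - 32.1067*r^2 + 2.215*r - 13.9975)/(7.9524*r^4 - 13.6488*r^3 - 9.6536*r^2 + 13.31*r + 7.5625)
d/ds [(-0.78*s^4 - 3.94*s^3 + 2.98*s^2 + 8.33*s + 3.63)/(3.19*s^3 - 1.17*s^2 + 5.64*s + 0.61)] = (-2.4882*s^6 + 1.8252*s^5 - 18.094*s^4 - 99.4918*s^3 - 15.396*s^2 + 12.1298*s - 15.3919)/(10.1761*s^6 - 7.4646*s^5 + 37.3521*s^4 - 9.3058*s^3 + 30.3822*s^2 + 6.8808*s + 0.3721)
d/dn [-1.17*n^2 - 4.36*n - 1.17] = -2.34*n - 4.36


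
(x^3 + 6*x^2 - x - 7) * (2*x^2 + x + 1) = 2*x^5 + 13*x^4 + 5*x^3 - 9*x^2 - 8*x - 7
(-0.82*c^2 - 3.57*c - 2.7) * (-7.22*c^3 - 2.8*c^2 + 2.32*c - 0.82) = 5.9204*c^5 + 28.0714*c^4 + 27.5876*c^3 - 0.0499999999999989*c^2 - 3.3366*c + 2.214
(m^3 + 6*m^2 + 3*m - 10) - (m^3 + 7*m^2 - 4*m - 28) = -m^2 + 7*m + 18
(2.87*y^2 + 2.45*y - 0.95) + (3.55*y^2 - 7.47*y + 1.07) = 6.42*y^2 - 5.02*y + 0.12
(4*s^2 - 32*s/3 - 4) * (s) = 4*s^3 - 32*s^2/3 - 4*s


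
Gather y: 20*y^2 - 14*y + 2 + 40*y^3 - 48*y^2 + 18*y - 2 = 40*y^3 - 28*y^2 + 4*y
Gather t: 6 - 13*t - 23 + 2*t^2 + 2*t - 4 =2*t^2 - 11*t - 21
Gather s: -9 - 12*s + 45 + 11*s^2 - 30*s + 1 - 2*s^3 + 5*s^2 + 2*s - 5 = -2*s^3 + 16*s^2 - 40*s + 32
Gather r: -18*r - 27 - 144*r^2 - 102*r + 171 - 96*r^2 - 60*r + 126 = -240*r^2 - 180*r + 270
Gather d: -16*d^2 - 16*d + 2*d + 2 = -16*d^2 - 14*d + 2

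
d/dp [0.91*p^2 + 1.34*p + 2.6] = 1.82*p + 1.34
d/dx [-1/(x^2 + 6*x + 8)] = 2*(x + 3)/(x^2 + 6*x + 8)^2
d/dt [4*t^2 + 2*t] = 8*t + 2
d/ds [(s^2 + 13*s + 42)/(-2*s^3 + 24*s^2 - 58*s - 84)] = (s^4 + 26*s^3 - 59*s^2 - 1092*s + 672)/(2*(s^6 - 24*s^5 + 202*s^4 - 612*s^3 - 167*s^2 + 2436*s + 1764))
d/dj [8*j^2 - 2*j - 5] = 16*j - 2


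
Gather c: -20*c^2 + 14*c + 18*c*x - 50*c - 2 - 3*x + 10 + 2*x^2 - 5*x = -20*c^2 + c*(18*x - 36) + 2*x^2 - 8*x + 8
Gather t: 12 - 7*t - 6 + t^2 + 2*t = t^2 - 5*t + 6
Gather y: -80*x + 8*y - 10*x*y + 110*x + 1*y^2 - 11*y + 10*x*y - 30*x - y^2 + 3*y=0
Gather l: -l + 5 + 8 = 13 - l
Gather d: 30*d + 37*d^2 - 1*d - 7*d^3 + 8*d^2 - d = -7*d^3 + 45*d^2 + 28*d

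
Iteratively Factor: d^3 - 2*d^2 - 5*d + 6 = (d - 1)*(d^2 - d - 6) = (d - 3)*(d - 1)*(d + 2)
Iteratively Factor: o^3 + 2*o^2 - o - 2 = (o - 1)*(o^2 + 3*o + 2) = (o - 1)*(o + 1)*(o + 2)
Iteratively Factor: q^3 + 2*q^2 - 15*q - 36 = (q + 3)*(q^2 - q - 12) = (q - 4)*(q + 3)*(q + 3)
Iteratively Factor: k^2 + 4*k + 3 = (k + 1)*(k + 3)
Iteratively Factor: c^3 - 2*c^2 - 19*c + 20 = (c + 4)*(c^2 - 6*c + 5) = (c - 5)*(c + 4)*(c - 1)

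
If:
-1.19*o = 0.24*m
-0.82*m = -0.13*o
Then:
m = 0.00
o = 0.00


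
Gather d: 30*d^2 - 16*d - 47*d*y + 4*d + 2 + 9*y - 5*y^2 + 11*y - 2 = 30*d^2 + d*(-47*y - 12) - 5*y^2 + 20*y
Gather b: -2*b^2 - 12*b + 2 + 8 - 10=-2*b^2 - 12*b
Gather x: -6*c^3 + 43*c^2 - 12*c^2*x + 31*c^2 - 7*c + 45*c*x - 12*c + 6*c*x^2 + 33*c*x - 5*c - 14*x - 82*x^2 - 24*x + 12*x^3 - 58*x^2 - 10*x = -6*c^3 + 74*c^2 - 24*c + 12*x^3 + x^2*(6*c - 140) + x*(-12*c^2 + 78*c - 48)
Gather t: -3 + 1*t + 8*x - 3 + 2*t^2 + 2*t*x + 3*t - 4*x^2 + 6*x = 2*t^2 + t*(2*x + 4) - 4*x^2 + 14*x - 6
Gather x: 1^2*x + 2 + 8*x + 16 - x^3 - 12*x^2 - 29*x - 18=-x^3 - 12*x^2 - 20*x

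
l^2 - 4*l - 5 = (l - 5)*(l + 1)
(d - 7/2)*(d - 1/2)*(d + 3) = d^3 - d^2 - 41*d/4 + 21/4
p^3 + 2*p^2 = p^2*(p + 2)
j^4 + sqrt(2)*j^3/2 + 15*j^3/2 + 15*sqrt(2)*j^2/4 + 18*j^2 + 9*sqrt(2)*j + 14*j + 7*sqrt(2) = (j + 2)^2*(j + 7/2)*(j + sqrt(2)/2)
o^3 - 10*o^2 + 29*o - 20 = (o - 5)*(o - 4)*(o - 1)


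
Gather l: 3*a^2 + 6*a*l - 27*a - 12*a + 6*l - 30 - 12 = 3*a^2 - 39*a + l*(6*a + 6) - 42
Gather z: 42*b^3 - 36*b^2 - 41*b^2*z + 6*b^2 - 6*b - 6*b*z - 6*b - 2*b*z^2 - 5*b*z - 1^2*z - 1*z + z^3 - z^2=42*b^3 - 30*b^2 - 12*b + z^3 + z^2*(-2*b - 1) + z*(-41*b^2 - 11*b - 2)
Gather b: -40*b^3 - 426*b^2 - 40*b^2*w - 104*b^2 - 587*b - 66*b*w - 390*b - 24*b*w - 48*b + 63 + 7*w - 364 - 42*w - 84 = -40*b^3 + b^2*(-40*w - 530) + b*(-90*w - 1025) - 35*w - 385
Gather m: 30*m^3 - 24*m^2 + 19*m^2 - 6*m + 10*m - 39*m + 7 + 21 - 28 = 30*m^3 - 5*m^2 - 35*m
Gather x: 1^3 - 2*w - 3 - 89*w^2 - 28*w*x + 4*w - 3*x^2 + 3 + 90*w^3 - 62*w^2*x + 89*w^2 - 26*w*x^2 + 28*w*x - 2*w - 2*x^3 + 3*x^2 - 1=90*w^3 - 62*w^2*x - 26*w*x^2 - 2*x^3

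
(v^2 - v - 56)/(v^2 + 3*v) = (v^2 - v - 56)/(v*(v + 3))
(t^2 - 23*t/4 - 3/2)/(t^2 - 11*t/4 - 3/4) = (t - 6)/(t - 3)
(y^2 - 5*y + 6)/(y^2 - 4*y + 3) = (y - 2)/(y - 1)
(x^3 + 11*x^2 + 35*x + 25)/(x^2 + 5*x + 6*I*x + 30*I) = (x^2 + 6*x + 5)/(x + 6*I)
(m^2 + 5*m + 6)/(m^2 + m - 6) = (m + 2)/(m - 2)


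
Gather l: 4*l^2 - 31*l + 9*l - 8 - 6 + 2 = 4*l^2 - 22*l - 12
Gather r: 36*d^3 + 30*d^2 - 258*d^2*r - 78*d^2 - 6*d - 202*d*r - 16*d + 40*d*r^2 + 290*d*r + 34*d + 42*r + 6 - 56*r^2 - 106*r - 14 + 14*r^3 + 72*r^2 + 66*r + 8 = 36*d^3 - 48*d^2 + 12*d + 14*r^3 + r^2*(40*d + 16) + r*(-258*d^2 + 88*d + 2)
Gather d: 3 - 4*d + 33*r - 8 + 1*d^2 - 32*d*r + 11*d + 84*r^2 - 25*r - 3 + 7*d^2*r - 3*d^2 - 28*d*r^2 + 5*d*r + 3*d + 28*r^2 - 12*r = d^2*(7*r - 2) + d*(-28*r^2 - 27*r + 10) + 112*r^2 - 4*r - 8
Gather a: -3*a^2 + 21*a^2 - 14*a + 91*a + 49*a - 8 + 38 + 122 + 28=18*a^2 + 126*a + 180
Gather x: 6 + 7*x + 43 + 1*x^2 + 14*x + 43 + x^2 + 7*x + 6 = 2*x^2 + 28*x + 98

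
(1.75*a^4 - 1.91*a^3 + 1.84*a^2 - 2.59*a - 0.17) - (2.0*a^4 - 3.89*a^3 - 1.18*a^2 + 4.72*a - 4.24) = -0.25*a^4 + 1.98*a^3 + 3.02*a^2 - 7.31*a + 4.07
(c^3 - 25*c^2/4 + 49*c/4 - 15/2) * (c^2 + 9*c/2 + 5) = c^5 - 7*c^4/4 - 87*c^3/8 + 131*c^2/8 + 55*c/2 - 75/2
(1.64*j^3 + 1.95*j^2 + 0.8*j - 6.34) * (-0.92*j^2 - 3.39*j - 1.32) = -1.5088*j^5 - 7.3536*j^4 - 9.5113*j^3 + 0.5468*j^2 + 20.4366*j + 8.3688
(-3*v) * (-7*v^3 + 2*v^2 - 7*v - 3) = 21*v^4 - 6*v^3 + 21*v^2 + 9*v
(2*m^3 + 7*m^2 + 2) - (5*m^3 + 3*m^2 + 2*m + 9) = -3*m^3 + 4*m^2 - 2*m - 7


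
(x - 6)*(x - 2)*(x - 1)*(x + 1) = x^4 - 8*x^3 + 11*x^2 + 8*x - 12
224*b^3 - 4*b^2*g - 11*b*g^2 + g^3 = (-8*b + g)*(-7*b + g)*(4*b + g)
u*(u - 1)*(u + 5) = u^3 + 4*u^2 - 5*u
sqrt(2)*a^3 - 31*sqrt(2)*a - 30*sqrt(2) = (a - 6)*(a + 5)*(sqrt(2)*a + sqrt(2))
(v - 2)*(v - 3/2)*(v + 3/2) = v^3 - 2*v^2 - 9*v/4 + 9/2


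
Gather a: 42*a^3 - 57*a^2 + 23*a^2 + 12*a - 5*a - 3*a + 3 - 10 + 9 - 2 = 42*a^3 - 34*a^2 + 4*a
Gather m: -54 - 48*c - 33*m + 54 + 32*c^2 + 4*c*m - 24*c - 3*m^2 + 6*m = 32*c^2 - 72*c - 3*m^2 + m*(4*c - 27)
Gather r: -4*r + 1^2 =1 - 4*r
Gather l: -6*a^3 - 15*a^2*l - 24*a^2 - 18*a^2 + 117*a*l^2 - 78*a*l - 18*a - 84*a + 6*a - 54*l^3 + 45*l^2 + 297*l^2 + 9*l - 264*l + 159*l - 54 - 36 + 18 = -6*a^3 - 42*a^2 - 96*a - 54*l^3 + l^2*(117*a + 342) + l*(-15*a^2 - 78*a - 96) - 72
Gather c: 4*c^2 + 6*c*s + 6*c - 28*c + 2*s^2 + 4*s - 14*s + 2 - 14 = 4*c^2 + c*(6*s - 22) + 2*s^2 - 10*s - 12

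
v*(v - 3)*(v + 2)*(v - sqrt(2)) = v^4 - sqrt(2)*v^3 - v^3 - 6*v^2 + sqrt(2)*v^2 + 6*sqrt(2)*v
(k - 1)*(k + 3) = k^2 + 2*k - 3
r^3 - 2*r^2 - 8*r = r*(r - 4)*(r + 2)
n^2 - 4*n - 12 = (n - 6)*(n + 2)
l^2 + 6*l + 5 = (l + 1)*(l + 5)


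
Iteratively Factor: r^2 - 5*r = (r)*(r - 5)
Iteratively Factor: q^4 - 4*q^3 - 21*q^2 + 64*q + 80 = (q - 5)*(q^3 + q^2 - 16*q - 16) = (q - 5)*(q - 4)*(q^2 + 5*q + 4) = (q - 5)*(q - 4)*(q + 4)*(q + 1)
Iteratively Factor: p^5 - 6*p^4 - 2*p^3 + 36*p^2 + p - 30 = (p + 1)*(p^4 - 7*p^3 + 5*p^2 + 31*p - 30) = (p + 1)*(p + 2)*(p^3 - 9*p^2 + 23*p - 15) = (p - 3)*(p + 1)*(p + 2)*(p^2 - 6*p + 5) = (p - 3)*(p - 1)*(p + 1)*(p + 2)*(p - 5)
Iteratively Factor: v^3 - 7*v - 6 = (v + 2)*(v^2 - 2*v - 3) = (v - 3)*(v + 2)*(v + 1)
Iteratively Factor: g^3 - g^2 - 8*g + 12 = (g - 2)*(g^2 + g - 6) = (g - 2)*(g + 3)*(g - 2)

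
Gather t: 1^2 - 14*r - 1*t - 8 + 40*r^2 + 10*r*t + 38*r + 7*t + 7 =40*r^2 + 24*r + t*(10*r + 6)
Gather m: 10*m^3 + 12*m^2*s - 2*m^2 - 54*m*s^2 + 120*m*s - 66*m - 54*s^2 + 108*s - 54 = 10*m^3 + m^2*(12*s - 2) + m*(-54*s^2 + 120*s - 66) - 54*s^2 + 108*s - 54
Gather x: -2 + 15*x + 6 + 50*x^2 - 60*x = 50*x^2 - 45*x + 4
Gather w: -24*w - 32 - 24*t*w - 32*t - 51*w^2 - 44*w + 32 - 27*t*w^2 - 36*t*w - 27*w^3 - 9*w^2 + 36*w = -32*t - 27*w^3 + w^2*(-27*t - 60) + w*(-60*t - 32)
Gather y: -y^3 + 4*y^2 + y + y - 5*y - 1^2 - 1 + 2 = -y^3 + 4*y^2 - 3*y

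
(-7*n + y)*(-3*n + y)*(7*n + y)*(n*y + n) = 147*n^4*y + 147*n^4 - 49*n^3*y^2 - 49*n^3*y - 3*n^2*y^3 - 3*n^2*y^2 + n*y^4 + n*y^3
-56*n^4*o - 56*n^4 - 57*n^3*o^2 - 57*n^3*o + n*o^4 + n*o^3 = (-8*n + o)*(n + o)*(7*n + o)*(n*o + n)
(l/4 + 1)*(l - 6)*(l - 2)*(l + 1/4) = l^4/4 - 15*l^3/16 - 21*l^2/4 + 43*l/4 + 3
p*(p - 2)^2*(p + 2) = p^4 - 2*p^3 - 4*p^2 + 8*p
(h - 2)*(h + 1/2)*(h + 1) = h^3 - h^2/2 - 5*h/2 - 1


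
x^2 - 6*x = x*(x - 6)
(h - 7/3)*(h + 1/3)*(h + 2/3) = h^3 - 4*h^2/3 - 19*h/9 - 14/27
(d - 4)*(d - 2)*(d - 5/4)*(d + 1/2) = d^4 - 27*d^3/4 + 95*d^2/8 - 9*d/4 - 5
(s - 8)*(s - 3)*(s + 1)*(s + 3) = s^4 - 7*s^3 - 17*s^2 + 63*s + 72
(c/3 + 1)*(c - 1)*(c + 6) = c^3/3 + 8*c^2/3 + 3*c - 6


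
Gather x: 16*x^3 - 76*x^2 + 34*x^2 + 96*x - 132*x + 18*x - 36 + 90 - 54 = 16*x^3 - 42*x^2 - 18*x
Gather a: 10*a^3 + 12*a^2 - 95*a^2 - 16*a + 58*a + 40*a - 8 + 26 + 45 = 10*a^3 - 83*a^2 + 82*a + 63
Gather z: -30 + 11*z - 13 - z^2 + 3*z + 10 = -z^2 + 14*z - 33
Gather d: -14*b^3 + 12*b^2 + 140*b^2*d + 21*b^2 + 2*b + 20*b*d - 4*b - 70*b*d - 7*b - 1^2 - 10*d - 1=-14*b^3 + 33*b^2 - 9*b + d*(140*b^2 - 50*b - 10) - 2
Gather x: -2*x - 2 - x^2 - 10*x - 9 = -x^2 - 12*x - 11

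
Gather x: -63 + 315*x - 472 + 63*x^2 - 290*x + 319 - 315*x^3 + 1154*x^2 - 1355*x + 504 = -315*x^3 + 1217*x^2 - 1330*x + 288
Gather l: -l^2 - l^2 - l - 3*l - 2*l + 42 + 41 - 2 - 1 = -2*l^2 - 6*l + 80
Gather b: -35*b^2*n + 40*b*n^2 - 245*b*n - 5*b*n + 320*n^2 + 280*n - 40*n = -35*b^2*n + b*(40*n^2 - 250*n) + 320*n^2 + 240*n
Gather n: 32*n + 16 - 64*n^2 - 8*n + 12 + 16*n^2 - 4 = -48*n^2 + 24*n + 24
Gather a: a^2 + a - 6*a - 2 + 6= a^2 - 5*a + 4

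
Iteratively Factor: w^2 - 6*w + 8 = (w - 2)*(w - 4)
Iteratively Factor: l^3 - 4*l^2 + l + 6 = (l - 2)*(l^2 - 2*l - 3) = (l - 3)*(l - 2)*(l + 1)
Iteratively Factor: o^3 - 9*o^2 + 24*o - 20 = (o - 5)*(o^2 - 4*o + 4) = (o - 5)*(o - 2)*(o - 2)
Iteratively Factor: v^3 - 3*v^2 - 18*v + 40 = (v + 4)*(v^2 - 7*v + 10) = (v - 2)*(v + 4)*(v - 5)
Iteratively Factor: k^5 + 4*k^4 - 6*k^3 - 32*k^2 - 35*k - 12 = (k + 1)*(k^4 + 3*k^3 - 9*k^2 - 23*k - 12) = (k + 1)^2*(k^3 + 2*k^2 - 11*k - 12) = (k + 1)^2*(k + 4)*(k^2 - 2*k - 3) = (k - 3)*(k + 1)^2*(k + 4)*(k + 1)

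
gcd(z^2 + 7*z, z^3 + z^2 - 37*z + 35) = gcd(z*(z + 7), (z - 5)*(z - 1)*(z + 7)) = z + 7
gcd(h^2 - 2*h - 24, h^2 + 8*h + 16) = h + 4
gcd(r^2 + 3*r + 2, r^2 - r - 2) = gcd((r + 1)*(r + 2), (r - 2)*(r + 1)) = r + 1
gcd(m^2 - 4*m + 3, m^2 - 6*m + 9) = m - 3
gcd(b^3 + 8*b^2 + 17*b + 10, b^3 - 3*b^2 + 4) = b + 1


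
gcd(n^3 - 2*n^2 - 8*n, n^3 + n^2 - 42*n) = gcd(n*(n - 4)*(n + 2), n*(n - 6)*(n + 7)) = n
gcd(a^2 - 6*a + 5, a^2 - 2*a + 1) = a - 1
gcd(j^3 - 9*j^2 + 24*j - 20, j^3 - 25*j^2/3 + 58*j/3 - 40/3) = j^2 - 7*j + 10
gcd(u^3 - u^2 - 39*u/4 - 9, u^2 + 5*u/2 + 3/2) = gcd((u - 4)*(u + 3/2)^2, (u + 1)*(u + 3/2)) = u + 3/2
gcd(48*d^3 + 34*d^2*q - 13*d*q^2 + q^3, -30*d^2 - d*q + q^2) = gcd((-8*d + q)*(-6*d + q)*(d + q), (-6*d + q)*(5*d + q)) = -6*d + q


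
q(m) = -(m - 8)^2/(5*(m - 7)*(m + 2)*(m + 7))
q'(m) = (m - 8)^2/(5*(m - 7)*(m + 2)*(m + 7)^2) + (m - 8)^2/(5*(m - 7)*(m + 2)^2*(m + 7)) + (m - 8)^2/(5*(m - 7)^2*(m + 2)*(m + 7)) - (2*m - 16)/(5*(m - 7)*(m + 2)*(m + 7))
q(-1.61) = 1.02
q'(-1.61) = -2.90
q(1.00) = 0.07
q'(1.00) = -0.04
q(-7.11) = 5.76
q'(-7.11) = 53.11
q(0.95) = 0.07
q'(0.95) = -0.04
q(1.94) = 0.04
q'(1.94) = -0.02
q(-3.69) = -0.46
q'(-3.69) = -0.10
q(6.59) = 0.01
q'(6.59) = 0.01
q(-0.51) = 0.20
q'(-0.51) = -0.18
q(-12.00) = 0.08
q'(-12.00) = 0.02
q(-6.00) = -0.75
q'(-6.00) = 0.62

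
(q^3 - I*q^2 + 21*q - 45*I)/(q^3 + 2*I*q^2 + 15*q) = (q - 3*I)/q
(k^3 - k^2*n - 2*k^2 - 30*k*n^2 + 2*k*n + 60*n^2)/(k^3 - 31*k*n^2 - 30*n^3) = (k - 2)/(k + n)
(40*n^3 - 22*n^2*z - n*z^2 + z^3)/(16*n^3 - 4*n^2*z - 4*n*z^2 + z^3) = (5*n + z)/(2*n + z)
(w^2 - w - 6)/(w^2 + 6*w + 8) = (w - 3)/(w + 4)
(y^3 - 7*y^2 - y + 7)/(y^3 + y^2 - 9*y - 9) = (y^2 - 8*y + 7)/(y^2 - 9)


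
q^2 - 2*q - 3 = (q - 3)*(q + 1)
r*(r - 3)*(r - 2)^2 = r^4 - 7*r^3 + 16*r^2 - 12*r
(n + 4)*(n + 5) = n^2 + 9*n + 20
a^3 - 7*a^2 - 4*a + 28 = (a - 7)*(a - 2)*(a + 2)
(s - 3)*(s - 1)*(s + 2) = s^3 - 2*s^2 - 5*s + 6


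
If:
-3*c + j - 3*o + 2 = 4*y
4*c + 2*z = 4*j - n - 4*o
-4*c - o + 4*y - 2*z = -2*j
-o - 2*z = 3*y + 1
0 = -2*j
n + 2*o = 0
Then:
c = -6/11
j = 0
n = -40/11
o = 20/11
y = -5/11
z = -8/11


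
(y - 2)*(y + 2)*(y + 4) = y^3 + 4*y^2 - 4*y - 16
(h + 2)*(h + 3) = h^2 + 5*h + 6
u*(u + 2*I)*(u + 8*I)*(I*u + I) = I*u^4 - 10*u^3 + I*u^3 - 10*u^2 - 16*I*u^2 - 16*I*u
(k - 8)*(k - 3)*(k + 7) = k^3 - 4*k^2 - 53*k + 168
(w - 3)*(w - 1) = w^2 - 4*w + 3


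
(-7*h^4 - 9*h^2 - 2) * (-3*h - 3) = 21*h^5 + 21*h^4 + 27*h^3 + 27*h^2 + 6*h + 6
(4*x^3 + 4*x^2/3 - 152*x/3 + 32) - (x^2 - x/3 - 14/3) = 4*x^3 + x^2/3 - 151*x/3 + 110/3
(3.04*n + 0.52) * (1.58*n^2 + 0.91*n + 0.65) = 4.8032*n^3 + 3.588*n^2 + 2.4492*n + 0.338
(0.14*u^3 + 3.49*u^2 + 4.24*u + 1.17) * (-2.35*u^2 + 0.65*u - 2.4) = -0.329*u^5 - 8.1105*u^4 - 8.0315*u^3 - 8.3695*u^2 - 9.4155*u - 2.808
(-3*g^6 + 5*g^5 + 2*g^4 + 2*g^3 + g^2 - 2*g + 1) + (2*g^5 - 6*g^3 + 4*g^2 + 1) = -3*g^6 + 7*g^5 + 2*g^4 - 4*g^3 + 5*g^2 - 2*g + 2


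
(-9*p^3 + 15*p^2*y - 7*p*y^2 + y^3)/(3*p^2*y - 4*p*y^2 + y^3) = (-3*p + y)/y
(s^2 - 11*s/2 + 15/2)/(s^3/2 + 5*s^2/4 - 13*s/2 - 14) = 2*(2*s^2 - 11*s + 15)/(2*s^3 + 5*s^2 - 26*s - 56)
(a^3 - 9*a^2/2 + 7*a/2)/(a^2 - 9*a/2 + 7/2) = a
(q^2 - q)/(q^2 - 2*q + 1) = q/(q - 1)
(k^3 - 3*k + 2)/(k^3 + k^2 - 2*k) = (k - 1)/k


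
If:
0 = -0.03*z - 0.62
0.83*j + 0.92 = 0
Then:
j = -1.11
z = -20.67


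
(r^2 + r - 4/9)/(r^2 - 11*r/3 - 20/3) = (r - 1/3)/(r - 5)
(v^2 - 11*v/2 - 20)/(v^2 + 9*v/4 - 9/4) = 2*(2*v^2 - 11*v - 40)/(4*v^2 + 9*v - 9)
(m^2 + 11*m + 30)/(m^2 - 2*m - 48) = (m + 5)/(m - 8)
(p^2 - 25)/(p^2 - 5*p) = (p + 5)/p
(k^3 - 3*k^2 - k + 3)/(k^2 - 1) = k - 3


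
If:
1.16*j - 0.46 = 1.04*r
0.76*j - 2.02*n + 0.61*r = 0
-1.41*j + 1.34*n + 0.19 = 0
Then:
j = 0.02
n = -0.12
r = -0.42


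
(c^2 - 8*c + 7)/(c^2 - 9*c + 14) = (c - 1)/(c - 2)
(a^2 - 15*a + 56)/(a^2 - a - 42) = (a - 8)/(a + 6)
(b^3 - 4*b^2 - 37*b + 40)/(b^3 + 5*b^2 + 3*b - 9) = (b^2 - 3*b - 40)/(b^2 + 6*b + 9)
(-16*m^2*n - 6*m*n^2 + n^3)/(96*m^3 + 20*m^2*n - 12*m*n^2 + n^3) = -n/(6*m - n)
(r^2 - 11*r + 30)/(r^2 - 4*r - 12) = (r - 5)/(r + 2)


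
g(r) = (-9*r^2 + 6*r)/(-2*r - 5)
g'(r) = (6 - 18*r)/(-2*r - 5) + 2*(-9*r^2 + 6*r)/(-2*r - 5)^2 = 6*(3*r^2 + 15*r - 5)/(4*r^2 + 20*r + 25)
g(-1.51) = 14.94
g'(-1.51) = -31.85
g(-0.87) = 3.69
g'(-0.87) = -8.91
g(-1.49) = 14.32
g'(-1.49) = -30.42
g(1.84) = 2.24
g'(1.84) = 2.61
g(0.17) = -0.14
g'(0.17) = -0.50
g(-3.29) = -74.15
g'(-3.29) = -52.58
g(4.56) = 11.32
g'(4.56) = 3.79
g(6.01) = 16.98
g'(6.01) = 4.01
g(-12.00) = -72.00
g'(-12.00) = 4.11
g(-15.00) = -84.60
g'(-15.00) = 4.27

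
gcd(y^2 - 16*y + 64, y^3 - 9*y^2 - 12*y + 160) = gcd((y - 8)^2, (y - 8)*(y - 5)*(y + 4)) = y - 8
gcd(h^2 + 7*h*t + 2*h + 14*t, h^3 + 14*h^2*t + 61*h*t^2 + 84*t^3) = h + 7*t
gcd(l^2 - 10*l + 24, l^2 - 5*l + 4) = l - 4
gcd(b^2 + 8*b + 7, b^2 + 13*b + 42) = b + 7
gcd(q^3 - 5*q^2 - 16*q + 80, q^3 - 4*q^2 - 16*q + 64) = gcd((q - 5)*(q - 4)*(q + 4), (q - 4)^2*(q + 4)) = q^2 - 16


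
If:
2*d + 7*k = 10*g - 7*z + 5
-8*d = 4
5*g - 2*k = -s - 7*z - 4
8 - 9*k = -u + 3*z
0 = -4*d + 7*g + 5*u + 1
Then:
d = -1/2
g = 210*z/499 - 11/499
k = 412/499 - 199*z/499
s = -4941*z/499 - 1117/499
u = -294*z/499 - 284/499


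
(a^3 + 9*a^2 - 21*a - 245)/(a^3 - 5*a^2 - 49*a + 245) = (a + 7)/(a - 7)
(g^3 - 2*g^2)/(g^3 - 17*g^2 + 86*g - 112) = g^2/(g^2 - 15*g + 56)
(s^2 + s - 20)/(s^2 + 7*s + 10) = (s - 4)/(s + 2)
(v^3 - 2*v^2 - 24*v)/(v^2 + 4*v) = v - 6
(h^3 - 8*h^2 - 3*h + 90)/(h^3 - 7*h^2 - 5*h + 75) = (h - 6)/(h - 5)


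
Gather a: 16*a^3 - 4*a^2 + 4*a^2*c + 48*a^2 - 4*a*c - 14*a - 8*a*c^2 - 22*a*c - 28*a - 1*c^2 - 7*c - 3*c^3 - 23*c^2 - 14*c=16*a^3 + a^2*(4*c + 44) + a*(-8*c^2 - 26*c - 42) - 3*c^3 - 24*c^2 - 21*c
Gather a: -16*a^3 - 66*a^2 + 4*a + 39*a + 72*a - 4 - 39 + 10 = -16*a^3 - 66*a^2 + 115*a - 33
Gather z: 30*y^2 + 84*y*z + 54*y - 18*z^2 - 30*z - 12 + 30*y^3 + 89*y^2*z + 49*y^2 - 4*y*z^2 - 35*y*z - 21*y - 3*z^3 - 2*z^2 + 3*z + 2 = 30*y^3 + 79*y^2 + 33*y - 3*z^3 + z^2*(-4*y - 20) + z*(89*y^2 + 49*y - 27) - 10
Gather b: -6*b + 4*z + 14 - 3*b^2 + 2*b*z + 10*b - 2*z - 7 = -3*b^2 + b*(2*z + 4) + 2*z + 7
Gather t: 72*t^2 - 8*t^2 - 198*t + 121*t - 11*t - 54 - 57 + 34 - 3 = 64*t^2 - 88*t - 80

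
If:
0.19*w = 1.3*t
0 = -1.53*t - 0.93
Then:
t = -0.61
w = -4.16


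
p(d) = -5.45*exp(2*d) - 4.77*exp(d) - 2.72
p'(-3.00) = -0.26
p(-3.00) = -2.97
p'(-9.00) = 0.00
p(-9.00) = -2.72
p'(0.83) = -68.27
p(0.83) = -42.32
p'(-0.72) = -4.90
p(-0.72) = -6.33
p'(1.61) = -296.67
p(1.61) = -162.99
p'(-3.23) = -0.21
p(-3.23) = -2.92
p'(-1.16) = -2.57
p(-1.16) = -4.75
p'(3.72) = -18756.81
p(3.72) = -9479.54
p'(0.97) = -88.43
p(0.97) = -53.23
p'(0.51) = -38.17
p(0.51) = -25.78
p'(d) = -10.9*exp(2*d) - 4.77*exp(d) = (-10.9*exp(d) - 4.77)*exp(d)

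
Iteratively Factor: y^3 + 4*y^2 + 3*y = (y)*(y^2 + 4*y + 3) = y*(y + 1)*(y + 3)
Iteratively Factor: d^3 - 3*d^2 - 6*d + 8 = (d - 1)*(d^2 - 2*d - 8) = (d - 4)*(d - 1)*(d + 2)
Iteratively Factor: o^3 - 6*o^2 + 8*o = (o - 4)*(o^2 - 2*o) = o*(o - 4)*(o - 2)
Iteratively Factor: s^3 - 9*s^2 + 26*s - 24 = (s - 2)*(s^2 - 7*s + 12) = (s - 3)*(s - 2)*(s - 4)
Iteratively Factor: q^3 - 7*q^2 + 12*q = (q - 4)*(q^2 - 3*q) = q*(q - 4)*(q - 3)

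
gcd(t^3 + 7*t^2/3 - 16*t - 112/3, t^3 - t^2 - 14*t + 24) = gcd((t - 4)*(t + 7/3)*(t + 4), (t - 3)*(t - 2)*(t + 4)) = t + 4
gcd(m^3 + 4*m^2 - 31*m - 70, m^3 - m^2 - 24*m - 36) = m + 2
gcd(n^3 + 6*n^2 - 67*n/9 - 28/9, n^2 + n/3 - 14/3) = 1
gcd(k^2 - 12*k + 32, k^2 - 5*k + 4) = k - 4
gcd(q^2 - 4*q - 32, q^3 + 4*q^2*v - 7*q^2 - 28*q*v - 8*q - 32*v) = q - 8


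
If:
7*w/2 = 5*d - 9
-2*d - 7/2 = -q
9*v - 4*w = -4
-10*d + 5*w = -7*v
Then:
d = 151/10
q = 337/10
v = 8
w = 19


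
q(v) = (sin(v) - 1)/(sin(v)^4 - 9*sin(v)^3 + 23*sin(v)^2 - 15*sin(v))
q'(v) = (sin(v) - 1)*(-4*sin(v)^3*cos(v) + 27*sin(v)^2*cos(v) - 46*sin(v)*cos(v) + 15*cos(v))/(sin(v)^4 - 9*sin(v)^3 + 23*sin(v)^2 - 15*sin(v))^2 + cos(v)/(sin(v)^4 - 9*sin(v)^3 + 23*sin(v)^2 - 15*sin(v)) = (-3*cos(v) + 16/tan(v) - 15*cos(v)/sin(v)^2)/((sin(v) - 5)^2*(sin(v) - 3)^2)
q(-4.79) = 0.13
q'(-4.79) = -0.00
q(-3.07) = -0.90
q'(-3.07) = 12.98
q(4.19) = -0.05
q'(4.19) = 0.04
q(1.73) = 0.13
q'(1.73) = 0.01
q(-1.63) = -0.04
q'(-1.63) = 0.00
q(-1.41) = -0.04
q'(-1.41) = -0.01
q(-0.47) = -0.12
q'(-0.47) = -0.28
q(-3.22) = 0.89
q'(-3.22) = 10.82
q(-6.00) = 0.28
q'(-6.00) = -0.80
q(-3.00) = -0.44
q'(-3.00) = 3.30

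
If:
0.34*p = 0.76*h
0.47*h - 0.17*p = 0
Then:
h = 0.00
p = 0.00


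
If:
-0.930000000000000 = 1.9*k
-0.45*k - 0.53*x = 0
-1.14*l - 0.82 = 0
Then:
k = -0.49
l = -0.72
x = 0.42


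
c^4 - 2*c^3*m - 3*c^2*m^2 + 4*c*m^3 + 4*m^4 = (c - 2*m)^2*(c + m)^2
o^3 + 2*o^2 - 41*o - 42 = (o - 6)*(o + 1)*(o + 7)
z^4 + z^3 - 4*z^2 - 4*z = z*(z - 2)*(z + 1)*(z + 2)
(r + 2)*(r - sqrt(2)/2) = r^2 - sqrt(2)*r/2 + 2*r - sqrt(2)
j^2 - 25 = (j - 5)*(j + 5)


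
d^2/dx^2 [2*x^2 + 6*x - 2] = 4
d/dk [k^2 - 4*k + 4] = 2*k - 4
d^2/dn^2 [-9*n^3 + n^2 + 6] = 2 - 54*n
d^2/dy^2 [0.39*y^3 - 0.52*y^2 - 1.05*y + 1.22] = 2.34*y - 1.04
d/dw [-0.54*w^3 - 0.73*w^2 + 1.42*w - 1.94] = -1.62*w^2 - 1.46*w + 1.42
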